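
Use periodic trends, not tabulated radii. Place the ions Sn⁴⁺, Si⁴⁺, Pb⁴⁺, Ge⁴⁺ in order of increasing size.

All are in the same group with charge +4. Radius grows down the group as n (the outermost shell) increases.

Si⁴⁺ < Ge⁴⁺ < Sn⁴⁺ < Pb⁴⁺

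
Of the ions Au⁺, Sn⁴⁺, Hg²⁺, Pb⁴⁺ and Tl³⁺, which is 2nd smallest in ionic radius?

Electron counts and nuclear charges: Sn⁴⁺: 46 e⁻, Z=50, Pb⁴⁺: 78 e⁻, Z=82, Tl³⁺: 78 e⁻, Z=81, Hg²⁺: 78 e⁻, Z=80, Au⁺: 78 e⁻, Z=79. Sn⁴⁺ < Pb⁴⁺ (same group, 1 shell fewer); Pb⁴⁺ < Tl³⁺ (both 78 e⁻, Z=82>81); Tl³⁺ < Hg²⁺ (isoelectronic, higher Z=81 is smaller); Hg²⁺ < Au⁺ (both 78 e⁻, Z=80>79).
Full ascending order: Sn⁴⁺ < Pb⁴⁺ < Tl³⁺ < Hg²⁺ < Au⁺. Counting from the smallest, position 2 is Pb⁴⁺.

Pb⁴⁺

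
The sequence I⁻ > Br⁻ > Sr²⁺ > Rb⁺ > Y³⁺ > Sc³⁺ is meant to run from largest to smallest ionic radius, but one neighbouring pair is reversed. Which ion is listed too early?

Sr²⁺

The pair Sr²⁺, Rb⁺ is the wrong way round — Sr²⁺ and Rb⁺ share 36 electrons; the higher nuclear charge on Sr (Z=38) contracts it more, so Sr²⁺ < Rb⁺. All other adjacent pairs agree with periodic trends, so Sr²⁺ is the misplaced ion.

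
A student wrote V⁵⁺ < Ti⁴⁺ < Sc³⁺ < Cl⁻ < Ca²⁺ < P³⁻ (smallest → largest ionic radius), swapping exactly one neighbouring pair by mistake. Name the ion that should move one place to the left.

Ca²⁺

Check each adjacent pair. Cl⁻ and Ca²⁺ are reversed: both have 18 electrons but Z(Ca)=20 > Z(Cl)=17, so Ca²⁺ should be the smaller of the two. No other neighbouring pair contradicts the periodic trends, so Ca²⁺ is the ion listed too late.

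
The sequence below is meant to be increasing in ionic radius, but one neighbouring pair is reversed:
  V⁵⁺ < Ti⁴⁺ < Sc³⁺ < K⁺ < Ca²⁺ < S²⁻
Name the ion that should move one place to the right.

The pair K⁺, Ca²⁺ is the wrong way round — they are isoelectronic (18 e⁻) and Ca has more protons than K (20 vs 19), making Ca²⁺ smaller. All other adjacent pairs agree with periodic trends, so K⁺ is the misplaced ion.

K⁺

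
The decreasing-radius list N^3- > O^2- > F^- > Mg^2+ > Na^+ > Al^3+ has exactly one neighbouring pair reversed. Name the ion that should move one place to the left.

Scanning neighbour by neighbour, only Mg^2+/Na^+ violates a trend: both have 10 electrons but Z(Mg)=12 > Z(Na)=11, so Mg^2+ should be the smaller of the two. That makes Na^+ the one sitting a position late relative to where it belongs.

Na^+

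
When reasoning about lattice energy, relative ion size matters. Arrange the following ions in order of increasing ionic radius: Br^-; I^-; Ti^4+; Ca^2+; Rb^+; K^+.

Ti^4+ < Ca^2+ < K^+ < Rb^+ < Br^- < I^-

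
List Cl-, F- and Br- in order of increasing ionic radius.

F- < Cl- < Br-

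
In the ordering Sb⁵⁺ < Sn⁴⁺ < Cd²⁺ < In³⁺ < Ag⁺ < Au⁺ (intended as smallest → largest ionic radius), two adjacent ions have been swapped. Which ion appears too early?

Cd²⁺

Check each adjacent pair. Cd²⁺ and In³⁺ are reversed: In³⁺ and Cd²⁺ share 46 electrons; the higher nuclear charge on In (Z=49) contracts it more, so In³⁺ < Cd²⁺. No other neighbouring pair contradicts the periodic trends, so Cd²⁺ is the ion listed too early.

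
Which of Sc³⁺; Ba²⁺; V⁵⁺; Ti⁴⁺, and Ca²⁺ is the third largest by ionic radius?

Tabulating Z and e⁻: V⁵⁺ has 18 e⁻ (Z=23), Ti⁴⁺ has 18 e⁻ (Z=22), Sc³⁺ has 18 e⁻ (Z=21), Ca²⁺ has 18 e⁻ (Z=20), Ba²⁺ has 54 e⁻ (Z=56). V⁵⁺ < Ti⁴⁺ (both 18 e⁻, Z=23>22); Ti⁴⁺ < Sc³⁺ (isoelectronic, higher Z=22 is smaller); Sc³⁺ < Ca²⁺ (both 18 e⁻, Z=21>20); Ca²⁺ < Ba²⁺ (same group, period 4 vs 6).
So the order is V⁵⁺ < Ti⁴⁺ < Sc³⁺ < Ca²⁺ < Ba²⁺; the 3rd-largest ion is Sc³⁺.

Sc³⁺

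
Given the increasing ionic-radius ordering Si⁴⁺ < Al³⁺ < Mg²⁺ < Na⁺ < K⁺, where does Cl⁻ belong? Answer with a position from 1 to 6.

6

Work out protons and electrons: Si⁴⁺: 10 e⁻, Z=14, Al³⁺: 10 e⁻, Z=13, Mg²⁺: 10 e⁻, Z=12, Na⁺: 10 e⁻, Z=11, K⁺: 18 e⁻, Z=19, Cl⁻: 18 e⁻, Z=17. Si⁴⁺ < Al³⁺ (both 10 e⁻, Z=14>13); Al³⁺ < Mg²⁺ (isoelectronic, higher Z=13 is smaller); Mg²⁺ < Na⁺ (isoelectronic, higher Z=12 is smaller); Na⁺ < K⁺ (same group, 1 shell fewer); K⁺ < Cl⁻ (isoelectronic, higher Z=19 is smaller).
The complete sequence is Si⁴⁺ < Al³⁺ < Mg²⁺ < Na⁺ < K⁺ < Cl⁻. Cl⁻ sits at position 6.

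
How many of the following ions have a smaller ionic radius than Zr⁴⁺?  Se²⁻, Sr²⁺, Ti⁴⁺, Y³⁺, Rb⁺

Work out protons and electrons: Ti⁴⁺: 18 e⁻, Z=22, Zr⁴⁺: 36 e⁻, Z=40, Y³⁺: 36 e⁻, Z=39, Sr²⁺: 36 e⁻, Z=38, Rb⁺: 36 e⁻, Z=37, Se²⁻: 36 e⁻, Z=34. Ti⁴⁺ < Zr⁴⁺ (same group, 1 shell fewer); Zr⁴⁺ < Y³⁺ (both 36 e⁻, Z=40>39); Y³⁺ < Sr²⁺ (both 36 e⁻, Z=39>38); Sr²⁺ < Rb⁺ (both 36 e⁻, Z=38>37); Rb⁺ < Se²⁻ (both 36 e⁻, Z=37>34).
Relative to Zr⁴⁺, the ions that are smaller are Ti⁴⁺. That's 1.

1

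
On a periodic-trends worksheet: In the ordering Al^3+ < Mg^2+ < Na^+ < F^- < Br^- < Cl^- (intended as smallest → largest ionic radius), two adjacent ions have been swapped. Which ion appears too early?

Br^-

Scanning neighbour by neighbour, only Br^-/Cl^- violates a trend: same group and charge — period 3 sits above period 4, so Cl^- is smaller. That makes Br^- the one sitting a position early relative to where it belongs.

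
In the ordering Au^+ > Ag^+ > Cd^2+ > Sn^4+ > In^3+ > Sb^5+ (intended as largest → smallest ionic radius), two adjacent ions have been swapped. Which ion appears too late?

Check each adjacent pair. Sn^4+ and In^3+ are reversed: Sn^4+ and In^3+ share 46 electrons; the higher nuclear charge on Sn (Z=50) contracts it more, so Sn^4+ < In^3+. No other neighbouring pair contradicts the periodic trends, so In^3+ is the ion listed too late.

In^3+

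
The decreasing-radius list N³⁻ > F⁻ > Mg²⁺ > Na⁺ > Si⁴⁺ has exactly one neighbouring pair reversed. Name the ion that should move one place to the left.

Na⁺

Compare adjacent ions: both have 10 electrons but Z(Mg)=12 > Z(Na)=11, so Mg²⁺ should be the smaller of the two — yet in this decreasing list Mg²⁺ sits before Na⁺. Nothing else is reversed, so Na⁺ should move one place to the left.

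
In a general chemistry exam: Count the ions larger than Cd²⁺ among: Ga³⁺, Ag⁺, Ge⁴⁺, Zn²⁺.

First list Z and electron count for each: Ge⁴⁺ has 28 e⁻ (Z=32), Ga³⁺ has 28 e⁻ (Z=31), Zn²⁺ has 28 e⁻ (Z=30), Cd²⁺ has 46 e⁻ (Z=48), Ag⁺ has 46 e⁻ (Z=47). Ge⁴⁺ < Ga³⁺ (isoelectronic, higher Z=32 is smaller); Ga³⁺ < Zn²⁺ (both 28 e⁻, Z=31>30); Zn²⁺ < Cd²⁺ (same group, period 4 vs 5); Cd²⁺ < Ag⁺ (both 46 e⁻, Z=48>47).
Placing each against Cd²⁺: smaller — Ge⁴⁺, Ga³⁺, Zn²⁺; larger — Ag⁺. That's 1.

1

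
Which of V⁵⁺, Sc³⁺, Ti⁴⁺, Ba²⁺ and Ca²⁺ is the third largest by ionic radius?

Tabulating Z and e⁻: V⁵⁺: 18 e⁻, Z=23, Ti⁴⁺: 18 e⁻, Z=22, Sc³⁺: 18 e⁻, Z=21, Ca²⁺: 18 e⁻, Z=20, Ba²⁺: 54 e⁻, Z=56. V⁵⁺ < Ti⁴⁺ (both 18 e⁻, Z=23>22); Ti⁴⁺ < Sc³⁺ (isoelectronic, higher Z=22 is smaller); Sc³⁺ < Ca²⁺ (isoelectronic, higher Z=21 is smaller); Ca²⁺ < Ba²⁺ (same group, 2 shells fewer).
Full ascending order: V⁵⁺ < Ti⁴⁺ < Sc³⁺ < Ca²⁺ < Ba²⁺. Counting from the largest, position 3 is Sc³⁺.

Sc³⁺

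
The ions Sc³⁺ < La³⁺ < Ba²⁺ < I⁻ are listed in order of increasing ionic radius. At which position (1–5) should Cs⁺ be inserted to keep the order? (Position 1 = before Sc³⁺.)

4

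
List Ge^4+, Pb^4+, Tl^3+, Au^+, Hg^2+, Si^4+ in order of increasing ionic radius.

Si^4+ < Ge^4+ < Pb^4+ < Tl^3+ < Hg^2+ < Au^+

Work out protons and electrons: Si^4+: 10 e⁻, Z=14, Ge^4+: 28 e⁻, Z=32, Pb^4+: 78 e⁻, Z=82, Tl^3+: 78 e⁻, Z=81, Hg^2+: 78 e⁻, Z=80, Au^+: 78 e⁻, Z=79. Si^4+ < Ge^4+ (same group, 1 shell fewer); Ge^4+ < Pb^4+ (same group, period 4 vs 6); Pb^4+ < Tl^3+ (isoelectronic, higher Z=82 is smaller); Tl^3+ < Hg^2+ (isoelectronic, higher Z=81 is smaller); Hg^2+ < Au^+ (both 78 e⁻, Z=80>79).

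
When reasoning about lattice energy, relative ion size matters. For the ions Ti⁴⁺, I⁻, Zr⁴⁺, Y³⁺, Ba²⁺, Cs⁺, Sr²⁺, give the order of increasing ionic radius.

Ti⁴⁺ < Zr⁴⁺ < Y³⁺ < Sr²⁺ < Ba²⁺ < Cs⁺ < I⁻

Tabulating Z and e⁻: Ti⁴⁺ (Z=22, 18 e⁻), Zr⁴⁺ (Z=40, 36 e⁻), Y³⁺ (Z=39, 36 e⁻), Sr²⁺ (Z=38, 36 e⁻), Ba²⁺ (Z=56, 54 e⁻), Cs⁺ (Z=55, 54 e⁻), I⁻ (Z=53, 54 e⁻). Ti⁴⁺ < Zr⁴⁺ (same group, period 4 vs 5); Zr⁴⁺ < Y³⁺ (isoelectronic, higher Z=40 is smaller); Y³⁺ < Sr²⁺ (both 36 e⁻, Z=39>38); Sr²⁺ < Ba²⁺ (same group, period 5 vs 6); Ba²⁺ < Cs⁺ (both 54 e⁻, Z=56>55); Cs⁺ < I⁻ (both 54 e⁻, Z=55>53).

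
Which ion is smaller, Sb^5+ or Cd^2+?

Sb^5+

These species are isoelectronic with 46 electrons. The only difference is the number of protons: Sb^5+ (Z=51), Cd^2+ (Z=48). The strongest nuclear pull (Sb^5+) gives the smallest ion.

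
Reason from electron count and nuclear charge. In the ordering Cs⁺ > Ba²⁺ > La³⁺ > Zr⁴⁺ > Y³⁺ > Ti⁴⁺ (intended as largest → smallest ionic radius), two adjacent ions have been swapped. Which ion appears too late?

Y³⁺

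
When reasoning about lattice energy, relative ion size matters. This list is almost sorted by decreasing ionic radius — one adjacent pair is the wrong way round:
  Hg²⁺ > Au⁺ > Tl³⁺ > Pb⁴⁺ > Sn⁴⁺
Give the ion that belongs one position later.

Hg²⁺

The pair Hg²⁺, Au⁺ is the wrong way round — both have 78 electrons but Z(Hg)=80 > Z(Au)=79, so Hg²⁺ should be the smaller of the two. All other adjacent pairs agree with periodic trends, so Hg²⁺ is the misplaced ion.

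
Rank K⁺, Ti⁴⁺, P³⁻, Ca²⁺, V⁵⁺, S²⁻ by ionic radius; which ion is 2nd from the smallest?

All of these have 18 electrons (isoelectronic). With the same electron cloud, the ion with the most protons pulls it in tightest. Nuclear charges: V⁵⁺ (Z=23), Ti⁴⁺ (Z=22), Ca²⁺ (Z=20), K⁺ (Z=19), S²⁻ (Z=16), P³⁻ (Z=15). Highest Z is smallest.
So the order is V⁵⁺ < Ti⁴⁺ < Ca²⁺ < K⁺ < S²⁻ < P³⁻; the 2nd-smallest ion is Ti⁴⁺.

Ti⁴⁺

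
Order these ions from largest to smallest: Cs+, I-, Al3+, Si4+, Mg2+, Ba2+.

I- > Cs+ > Ba2+ > Mg2+ > Al3+ > Si4+

Si4+ (Z=14, 10 e⁻), Al3+ (Z=13, 10 e⁻), Mg2+ (Z=12, 10 e⁻), Ba2+ (Z=56, 54 e⁻), Cs+ (Z=55, 54 e⁻), I- (Z=53, 54 e⁻). Si4+ < Al3+ (isoelectronic, higher Z=14 is smaller); Al3+ < Mg2+ (both 10 e⁻, Z=13>12); Mg2+ < Ba2+ (same group, period 3 vs 6); Ba2+ < Cs+ (isoelectronic, higher Z=56 is smaller); Cs+ < I- (both 54 e⁻, Z=55>53).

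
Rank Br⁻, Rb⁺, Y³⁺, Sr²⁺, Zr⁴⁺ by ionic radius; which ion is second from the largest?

These species are isoelectronic with 36 electrons. The only difference is the number of protons: Zr⁴⁺ (Z=40), Y³⁺ (Z=39), Sr²⁺ (Z=38), Rb⁺ (Z=37), Br⁻ (Z=35). The strongest nuclear pull (Zr⁴⁺) gives the smallest ion.
So the order is Zr⁴⁺ < Y³⁺ < Sr²⁺ < Rb⁺ < Br⁻; the 2nd-largest ion is Rb⁺.

Rb⁺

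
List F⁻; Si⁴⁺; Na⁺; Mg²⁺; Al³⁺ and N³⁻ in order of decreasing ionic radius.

N³⁻ > F⁻ > Na⁺ > Mg²⁺ > Al³⁺ > Si⁴⁺

Each ion has 10 electrons. The ranking follows nuclear charge in reverse — greater Z gives a smaller radius. Si⁴⁺ (Z=14), Al³⁺ (Z=13), Mg²⁺ (Z=12), Na⁺ (Z=11), F⁻ (Z=9), N³⁻ (Z=7).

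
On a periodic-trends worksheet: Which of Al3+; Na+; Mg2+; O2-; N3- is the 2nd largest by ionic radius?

O2-

All of these have 10 electrons (isoelectronic). With the same electron cloud, the ion with the most protons pulls it in tightest. Nuclear charges: Al3+ (Z=13), Mg2+ (Z=12), Na+ (Z=11), O2- (Z=8), N3- (Z=7). Highest Z is smallest.
That gives Al3+ < Mg2+ < Na+ < O2- < N3-. From the largest end, number 2 is O2-.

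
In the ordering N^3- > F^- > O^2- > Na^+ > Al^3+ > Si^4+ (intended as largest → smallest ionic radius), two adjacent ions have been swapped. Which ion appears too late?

Scanning neighbour by neighbour, only F^-/O^2- violates a trend: F^- and O^2- share 10 electrons; the higher nuclear charge on F (Z=9) contracts it more, so F^- < O^2-. That makes O^2- the one sitting a position late relative to where it belongs.

O^2-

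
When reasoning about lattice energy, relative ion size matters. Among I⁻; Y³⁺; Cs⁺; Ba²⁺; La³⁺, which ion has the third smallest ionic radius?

Ba²⁺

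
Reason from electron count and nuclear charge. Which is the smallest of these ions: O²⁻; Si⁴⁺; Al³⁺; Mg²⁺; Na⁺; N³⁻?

Si⁴⁺

Isoelectronic series (10 e⁻ each). Size is set by nuclear charge: more protons means a smaller ion. Si⁴⁺ (Z=14), Al³⁺ (Z=13), Mg²⁺ (Z=12), Na⁺ (Z=11), O²⁻ (Z=8), N³⁻ (Z=7).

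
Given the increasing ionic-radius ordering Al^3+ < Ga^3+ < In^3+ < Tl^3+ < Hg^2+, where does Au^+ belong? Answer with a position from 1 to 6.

6

Tabulating Z and e⁻: Al^3+ has 10 e⁻ (Z=13), Ga^3+ has 28 e⁻ (Z=31), In^3+ has 46 e⁻ (Z=49), Tl^3+ has 78 e⁻ (Z=81), Hg^2+ has 78 e⁻ (Z=80), Au^+ has 78 e⁻ (Z=79). Al^3+ < Ga^3+ (same group, period 3 vs 4); Ga^3+ < In^3+ (same group, 1 shell fewer); In^3+ < Tl^3+ (same group, period 5 vs 6); Tl^3+ < Hg^2+ (isoelectronic, higher Z=81 is smaller); Hg^2+ < Au^+ (isoelectronic, higher Z=80 is smaller).
Putting Au^+ in gives Al^3+ < Ga^3+ < In^3+ < Tl^3+ < Hg^2+ < Au^+; it lands at slot 6.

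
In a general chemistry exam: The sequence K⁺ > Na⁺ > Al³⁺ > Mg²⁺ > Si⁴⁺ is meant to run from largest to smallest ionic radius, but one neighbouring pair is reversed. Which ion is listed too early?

Al³⁺

Check each adjacent pair. Al³⁺ and Mg²⁺ are reversed: they are isoelectronic (10 e⁻) and Al has more protons than Mg (13 vs 12), making Al³⁺ smaller. No other neighbouring pair contradicts the periodic trends, so Al³⁺ is the ion listed too early.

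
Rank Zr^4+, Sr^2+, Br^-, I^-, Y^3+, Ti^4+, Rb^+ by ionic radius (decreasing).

I^- > Br^- > Rb^+ > Sr^2+ > Y^3+ > Zr^4+ > Ti^4+

Work out protons and electrons: Ti^4+ (Z=22, 18 e⁻), Zr^4+ (Z=40, 36 e⁻), Y^3+ (Z=39, 36 e⁻), Sr^2+ (Z=38, 36 e⁻), Rb^+ (Z=37, 36 e⁻), Br^- (Z=35, 36 e⁻), I^- (Z=53, 54 e⁻). Ti^4+ < Zr^4+ (same group, period 4 vs 5); Zr^4+ < Y^3+ (both 36 e⁻, Z=40>39); Y^3+ < Sr^2+ (isoelectronic, higher Z=39 is smaller); Sr^2+ < Rb^+ (both 36 e⁻, Z=38>37); Rb^+ < Br^- (isoelectronic, higher Z=37 is smaller); Br^- < I^- (same group, 1 shell fewer).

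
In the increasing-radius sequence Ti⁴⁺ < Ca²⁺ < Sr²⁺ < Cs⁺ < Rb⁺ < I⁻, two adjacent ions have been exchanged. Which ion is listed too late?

Rb⁺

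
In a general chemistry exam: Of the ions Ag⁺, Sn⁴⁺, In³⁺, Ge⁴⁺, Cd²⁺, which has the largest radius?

Ag⁺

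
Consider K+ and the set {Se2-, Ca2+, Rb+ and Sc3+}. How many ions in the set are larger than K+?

Work out protons and electrons: Sc3+: 18 e⁻, Z=21, Ca2+: 18 e⁻, Z=20, K+: 18 e⁻, Z=19, Rb+: 36 e⁻, Z=37, Se2-: 36 e⁻, Z=34. Sc3+ < Ca2+ (both 18 e⁻, Z=21>20); Ca2+ < K+ (isoelectronic, higher Z=20 is smaller); K+ < Rb+ (same group, period 4 vs 5); Rb+ < Se2- (both 36 e⁻, Z=37>34).
Overall: Sc3+ < Ca2+ < K+ < Rb+ < Se2-. K+ has 2 below it and 2 above. Count: 2.

2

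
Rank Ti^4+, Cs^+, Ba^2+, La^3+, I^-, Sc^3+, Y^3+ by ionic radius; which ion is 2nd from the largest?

Electron counts and nuclear charges: Ti^4+ (Z=22, 18 e⁻), Sc^3+ (Z=21, 18 e⁻), Y^3+ (Z=39, 36 e⁻), La^3+ (Z=57, 54 e⁻), Ba^2+ (Z=56, 54 e⁻), Cs^+ (Z=55, 54 e⁻), I^- (Z=53, 54 e⁻). Ti^4+ < Sc^3+ (isoelectronic, higher Z=22 is smaller); Sc^3+ < Y^3+ (same group, period 4 vs 5); Y^3+ < La^3+ (same group, 1 shell fewer); La^3+ < Ba^2+ (both 54 e⁻, Z=57>56); Ba^2+ < Cs^+ (both 54 e⁻, Z=56>55); Cs^+ < I^- (isoelectronic, higher Z=55 is smaller).
So the order is Ti^4+ < Sc^3+ < Y^3+ < La^3+ < Ba^2+ < Cs^+ < I^-; the 2nd-largest ion is Cs^+.

Cs^+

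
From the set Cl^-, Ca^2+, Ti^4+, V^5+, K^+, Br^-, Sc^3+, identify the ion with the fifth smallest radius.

K^+

V^5+ has 18 e⁻ (Z=23), Ti^4+ has 18 e⁻ (Z=22), Sc^3+ has 18 e⁻ (Z=21), Ca^2+ has 18 e⁻ (Z=20), K^+ has 18 e⁻ (Z=19), Cl^- has 18 e⁻ (Z=17), Br^- has 36 e⁻ (Z=35). V^5+ < Ti^4+ (both 18 e⁻, Z=23>22); Ti^4+ < Sc^3+ (both 18 e⁻, Z=22>21); Sc^3+ < Ca^2+ (both 18 e⁻, Z=21>20); Ca^2+ < K^+ (isoelectronic, higher Z=20 is smaller); K^+ < Cl^- (both 18 e⁻, Z=19>17); Cl^- < Br^- (same group, period 3 vs 4).
So the order is V^5+ < Ti^4+ < Sc^3+ < Ca^2+ < K^+ < Cl^- < Br^-; the 5th-smallest ion is K^+.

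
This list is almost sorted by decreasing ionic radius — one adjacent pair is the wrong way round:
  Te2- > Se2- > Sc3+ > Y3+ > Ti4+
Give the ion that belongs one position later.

Sc3+

Check each adjacent pair. Sc3+ and Y3+ are reversed: both in group 3 with the same charge; Sc3+ (period 4) has the smaller radius. No other neighbouring pair contradicts the periodic trends, so Sc3+ is the ion listed too early.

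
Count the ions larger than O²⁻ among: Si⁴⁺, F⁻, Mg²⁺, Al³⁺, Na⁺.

0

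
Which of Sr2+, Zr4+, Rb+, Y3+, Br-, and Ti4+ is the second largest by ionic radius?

Rb+

Ti4+: 18 e⁻, Z=22, Zr4+: 36 e⁻, Z=40, Y3+: 36 e⁻, Z=39, Sr2+: 36 e⁻, Z=38, Rb+: 36 e⁻, Z=37, Br-: 36 e⁻, Z=35. Ti4+ < Zr4+ (same group, 1 shell fewer); Zr4+ < Y3+ (both 36 e⁻, Z=40>39); Y3+ < Sr2+ (isoelectronic, higher Z=39 is smaller); Sr2+ < Rb+ (isoelectronic, higher Z=38 is smaller); Rb+ < Br- (both 36 e⁻, Z=37>35).
Full ascending order: Ti4+ < Zr4+ < Y3+ < Sr2+ < Rb+ < Br-. Counting from the largest, position 2 is Rb+.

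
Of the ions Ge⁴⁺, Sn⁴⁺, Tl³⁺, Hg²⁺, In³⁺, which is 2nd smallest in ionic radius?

Sn⁴⁺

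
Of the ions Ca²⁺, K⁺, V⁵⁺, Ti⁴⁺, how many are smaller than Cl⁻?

4

These species are isoelectronic with 18 electrons. The only difference is the number of protons: V⁵⁺ (Z=23), Ti⁴⁺ (Z=22), Ca²⁺ (Z=20), K⁺ (Z=19), Cl⁻ (Z=17). The strongest nuclear pull (V⁵⁺) gives the smallest ion.
Ordering all of them (including Cl⁻) by radius gives V⁵⁺ < Ti⁴⁺ < Ca²⁺ < K⁺ < Cl⁻. That's 4.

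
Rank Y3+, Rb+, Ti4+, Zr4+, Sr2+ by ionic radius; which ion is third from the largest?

First list Z and electron count for each: Ti4+ (Z=22, 18 e⁻), Zr4+ (Z=40, 36 e⁻), Y3+ (Z=39, 36 e⁻), Sr2+ (Z=38, 36 e⁻), Rb+ (Z=37, 36 e⁻). Ti4+ < Zr4+ (same group, period 4 vs 5); Zr4+ < Y3+ (both 36 e⁻, Z=40>39); Y3+ < Sr2+ (isoelectronic, higher Z=39 is smaller); Sr2+ < Rb+ (isoelectronic, higher Z=38 is smaller).
So the order is Ti4+ < Zr4+ < Y3+ < Sr2+ < Rb+; the 3rd-largest ion is Y3+.

Y3+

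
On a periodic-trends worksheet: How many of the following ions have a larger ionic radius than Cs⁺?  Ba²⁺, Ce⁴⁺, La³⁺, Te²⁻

1

Each ion has 54 electrons. The ranking follows nuclear charge in reverse — greater Z gives a smaller radius. Ce⁴⁺ (Z=58), La³⁺ (Z=57), Ba²⁺ (Z=56), Cs⁺ (Z=55), Te²⁻ (Z=52).
Overall: Ce⁴⁺ < La³⁺ < Ba²⁺ < Cs⁺ < Te²⁻. Cs⁺ has 3 below it and 1 above. So 1 is larger.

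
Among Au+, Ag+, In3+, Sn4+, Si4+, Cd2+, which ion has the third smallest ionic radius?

Electron counts and nuclear charges: Si4+ (Z=14, 10 e⁻), Sn4+ (Z=50, 46 e⁻), In3+ (Z=49, 46 e⁻), Cd2+ (Z=48, 46 e⁻), Ag+ (Z=47, 46 e⁻), Au+ (Z=79, 78 e⁻). Si4+ < Sn4+ (same group, period 3 vs 5); Sn4+ < In3+ (isoelectronic, higher Z=50 is smaller); In3+ < Cd2+ (isoelectronic, higher Z=49 is smaller); Cd2+ < Ag+ (both 46 e⁻, Z=48>47); Ag+ < Au+ (same group, period 5 vs 6).
That gives Si4+ < Sn4+ < In3+ < Cd2+ < Ag+ < Au+. From the smallest end, number 3 is In3+.

In3+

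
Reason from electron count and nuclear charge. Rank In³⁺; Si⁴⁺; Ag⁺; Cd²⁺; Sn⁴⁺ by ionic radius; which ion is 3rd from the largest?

First list Z and electron count for each: Si⁴⁺ (Z=14, 10 e⁻), Sn⁴⁺ (Z=50, 46 e⁻), In³⁺ (Z=49, 46 e⁻), Cd²⁺ (Z=48, 46 e⁻), Ag⁺ (Z=47, 46 e⁻). Si⁴⁺ < Sn⁴⁺ (same group, period 3 vs 5); Sn⁴⁺ < In³⁺ (both 46 e⁻, Z=50>49); In³⁺ < Cd²⁺ (both 46 e⁻, Z=49>48); Cd²⁺ < Ag⁺ (both 46 e⁻, Z=48>47).
Full ascending order: Si⁴⁺ < Sn⁴⁺ < In³⁺ < Cd²⁺ < Ag⁺. Counting from the largest, position 3 is In³⁺.

In³⁺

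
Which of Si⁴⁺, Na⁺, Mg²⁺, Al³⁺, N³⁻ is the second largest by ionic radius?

Na⁺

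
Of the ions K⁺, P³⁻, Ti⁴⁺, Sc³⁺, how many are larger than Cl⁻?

1

All of these have 18 electrons (isoelectronic). With the same electron cloud, the ion with the most protons pulls it in tightest. Nuclear charges: Ti⁴⁺ (Z=22), Sc³⁺ (Z=21), K⁺ (Z=19), Cl⁻ (Z=17), P³⁻ (Z=15). Highest Z is smallest.
Relative to Cl⁻, the ions that are larger are P³⁻. Count: 1.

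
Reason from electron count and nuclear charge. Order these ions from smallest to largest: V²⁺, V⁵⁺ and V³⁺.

V⁵⁺ < V³⁺ < V²⁺

Same element, different charge: the more highly charged cation has fewer electrons and a greater effective nuclear charge per electron, making V⁵⁺ the smallest.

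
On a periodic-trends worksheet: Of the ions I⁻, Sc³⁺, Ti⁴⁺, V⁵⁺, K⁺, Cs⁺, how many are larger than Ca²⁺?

3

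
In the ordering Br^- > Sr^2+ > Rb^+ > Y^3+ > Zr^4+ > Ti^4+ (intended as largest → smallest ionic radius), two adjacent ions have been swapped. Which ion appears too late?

Check each adjacent pair. Sr^2+ and Rb^+ are reversed: both have 36 electrons but Z(Sr)=38 > Z(Rb)=37, so Sr^2+ should be the smaller of the two. No other neighbouring pair contradicts the periodic trends, so Rb^+ is the ion listed too late.

Rb^+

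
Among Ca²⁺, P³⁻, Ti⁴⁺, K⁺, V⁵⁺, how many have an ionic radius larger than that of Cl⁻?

Each ion has 18 electrons. The ranking follows nuclear charge in reverse — greater Z gives a smaller radius. V⁵⁺ (Z=23), Ti⁴⁺ (Z=22), Ca²⁺ (Z=20), K⁺ (Z=19), Cl⁻ (Z=17), P³⁻ (Z=15).
Ordering all of them (including Cl⁻) by radius gives V⁵⁺ < Ti⁴⁺ < Ca²⁺ < K⁺ < Cl⁻ < P³⁻. So 1 is larger.

1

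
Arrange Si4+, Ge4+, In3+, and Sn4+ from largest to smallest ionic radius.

Electron counts and nuclear charges: Si4+: 10 e⁻, Z=14, Ge4+: 28 e⁻, Z=32, Sn4+: 46 e⁻, Z=50, In3+: 46 e⁻, Z=49. Si4+ < Ge4+ (same group, 1 shell fewer); Ge4+ < Sn4+ (same group, 1 shell fewer); Sn4+ < In3+ (both 46 e⁻, Z=50>49).

In3+ > Sn4+ > Ge4+ > Si4+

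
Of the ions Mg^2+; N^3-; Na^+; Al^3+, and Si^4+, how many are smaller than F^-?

Each ion has 10 electrons. The ranking follows nuclear charge in reverse — greater Z gives a smaller radius. Si^4+ (Z=14), Al^3+ (Z=13), Mg^2+ (Z=12), Na^+ (Z=11), F^- (Z=9), N^3- (Z=7).
Ordering all of them (including F^-) by radius gives Si^4+ < Al^3+ < Mg^2+ < Na^+ < F^- < N^3-. Count: 4.

4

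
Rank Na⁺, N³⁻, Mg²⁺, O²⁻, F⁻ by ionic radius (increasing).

Mg²⁺ < Na⁺ < F⁻ < O²⁻ < N³⁻

Each ion has 10 electrons. The ranking follows nuclear charge in reverse — greater Z gives a smaller radius. Mg²⁺ (Z=12), Na⁺ (Z=11), F⁻ (Z=9), O²⁻ (Z=8), N³⁻ (Z=7).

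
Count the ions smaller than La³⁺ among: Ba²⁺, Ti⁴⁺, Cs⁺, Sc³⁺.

First list Z and electron count for each: Ti⁴⁺: 18 e⁻, Z=22, Sc³⁺: 18 e⁻, Z=21, La³⁺: 54 e⁻, Z=57, Ba²⁺: 54 e⁻, Z=56, Cs⁺: 54 e⁻, Z=55. Ti⁴⁺ < Sc³⁺ (both 18 e⁻, Z=22>21); Sc³⁺ < La³⁺ (same group, 2 shells fewer); La³⁺ < Ba²⁺ (both 54 e⁻, Z=57>56); Ba²⁺ < Cs⁺ (isoelectronic, higher Z=56 is smaller).
Placing each against La³⁺: smaller — Ti⁴⁺, Sc³⁺; larger — Ba²⁺, Cs⁺. Count: 2.

2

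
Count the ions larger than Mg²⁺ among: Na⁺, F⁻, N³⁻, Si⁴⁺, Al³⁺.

3

Isoelectronic series (10 e⁻ each). Size is set by nuclear charge: more protons means a smaller ion. Si⁴⁺ (Z=14), Al³⁺ (Z=13), Mg²⁺ (Z=12), Na⁺ (Z=11), F⁻ (Z=9), N³⁻ (Z=7).
Placing each against Mg²⁺: smaller — Si⁴⁺, Al³⁺; larger — Na⁺, F⁻, N³⁻. That's 3.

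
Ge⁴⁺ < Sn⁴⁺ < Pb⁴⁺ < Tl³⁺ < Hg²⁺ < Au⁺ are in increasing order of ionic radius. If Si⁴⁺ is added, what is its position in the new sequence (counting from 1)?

1

Tabulating Z and e⁻: Si⁴⁺ (Z=14, 10 e⁻), Ge⁴⁺ (Z=32, 28 e⁻), Sn⁴⁺ (Z=50, 46 e⁻), Pb⁴⁺ (Z=82, 78 e⁻), Tl³⁺ (Z=81, 78 e⁻), Hg²⁺ (Z=80, 78 e⁻), Au⁺ (Z=79, 78 e⁻). Si⁴⁺ < Ge⁴⁺ (same group, 1 shell fewer); Ge⁴⁺ < Sn⁴⁺ (same group, 1 shell fewer); Sn⁴⁺ < Pb⁴⁺ (same group, 1 shell fewer); Pb⁴⁺ < Tl³⁺ (both 78 e⁻, Z=82>81); Tl³⁺ < Hg²⁺ (isoelectronic, higher Z=81 is smaller); Hg²⁺ < Au⁺ (both 78 e⁻, Z=80>79).
With Si⁴⁺ included the full order is Si⁴⁺ < Ge⁴⁺ < Sn⁴⁺ < Pb⁴⁺ < Tl³⁺ < Hg²⁺ < Au⁺, so it takes position 1.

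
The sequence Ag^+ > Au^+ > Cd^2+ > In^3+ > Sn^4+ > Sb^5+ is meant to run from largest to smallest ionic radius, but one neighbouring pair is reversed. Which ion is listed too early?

Ag^+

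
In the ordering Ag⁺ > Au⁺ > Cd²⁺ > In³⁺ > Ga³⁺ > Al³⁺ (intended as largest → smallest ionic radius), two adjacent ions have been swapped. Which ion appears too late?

The pair Ag⁺, Au⁺ is the wrong way round — same group and charge — period 5 sits above period 6, so Ag⁺ is smaller. All other adjacent pairs agree with periodic trends, so Au⁺ is the misplaced ion.

Au⁺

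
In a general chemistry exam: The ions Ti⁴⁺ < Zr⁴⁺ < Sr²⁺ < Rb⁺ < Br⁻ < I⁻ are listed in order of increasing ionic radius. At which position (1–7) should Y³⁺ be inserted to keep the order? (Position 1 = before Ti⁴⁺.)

3

Ti⁴⁺ (Z=22, 18 e⁻), Zr⁴⁺ (Z=40, 36 e⁻), Y³⁺ (Z=39, 36 e⁻), Sr²⁺ (Z=38, 36 e⁻), Rb⁺ (Z=37, 36 e⁻), Br⁻ (Z=35, 36 e⁻), I⁻ (Z=53, 54 e⁻). Ti⁴⁺ < Zr⁴⁺ (same group, period 4 vs 5); Zr⁴⁺ < Y³⁺ (both 36 e⁻, Z=40>39); Y³⁺ < Sr²⁺ (both 36 e⁻, Z=39>38); Sr²⁺ < Rb⁺ (both 36 e⁻, Z=38>37); Rb⁺ < Br⁻ (isoelectronic, higher Z=37 is smaller); Br⁻ < I⁻ (same group, period 4 vs 5).
Putting Y³⁺ in gives Ti⁴⁺ < Zr⁴⁺ < Y³⁺ < Sr²⁺ < Rb⁺ < Br⁻ < I⁻; it lands at slot 3.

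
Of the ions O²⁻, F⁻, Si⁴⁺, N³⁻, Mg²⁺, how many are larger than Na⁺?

Each ion has 10 electrons. The ranking follows nuclear charge in reverse — greater Z gives a smaller radius. Si⁴⁺ (Z=14), Mg²⁺ (Z=12), Na⁺ (Z=11), F⁻ (Z=9), O²⁻ (Z=8), N³⁻ (Z=7).
Relative to Na⁺, the ions that are larger are F⁻, O²⁻, N³⁻. That's 3.

3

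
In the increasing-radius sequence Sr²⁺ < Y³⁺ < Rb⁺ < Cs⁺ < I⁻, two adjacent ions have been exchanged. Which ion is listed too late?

Y³⁺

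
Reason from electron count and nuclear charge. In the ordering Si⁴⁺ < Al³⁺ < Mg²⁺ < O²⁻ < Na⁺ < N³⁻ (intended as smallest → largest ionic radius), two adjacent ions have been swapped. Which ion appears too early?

Compare adjacent ions: Na⁺ and O²⁻ share 10 electrons; the higher nuclear charge on Na (Z=11) contracts it more, so Na⁺ < O²⁻ — yet in this increasing list O²⁻ sits before Na⁺. Nothing else is reversed, so O²⁻ should move one place to the right.

O²⁻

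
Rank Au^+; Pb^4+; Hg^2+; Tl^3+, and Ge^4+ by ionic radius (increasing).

Work out protons and electrons: Ge^4+ (Z=32, 28 e⁻), Pb^4+ (Z=82, 78 e⁻), Tl^3+ (Z=81, 78 e⁻), Hg^2+ (Z=80, 78 e⁻), Au^+ (Z=79, 78 e⁻). Ge^4+ < Pb^4+ (same group, period 4 vs 6); Pb^4+ < Tl^3+ (isoelectronic, higher Z=82 is smaller); Tl^3+ < Hg^2+ (isoelectronic, higher Z=81 is smaller); Hg^2+ < Au^+ (both 78 e⁻, Z=80>79).

Ge^4+ < Pb^4+ < Tl^3+ < Hg^2+ < Au^+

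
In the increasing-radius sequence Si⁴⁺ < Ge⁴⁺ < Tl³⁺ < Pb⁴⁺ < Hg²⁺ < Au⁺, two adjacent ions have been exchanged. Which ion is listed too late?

Check each adjacent pair. Tl³⁺ and Pb⁴⁺ are reversed: they are isoelectronic (78 e⁻) and Pb has more protons than Tl (82 vs 81), making Pb⁴⁺ smaller. No other neighbouring pair contradicts the periodic trends, so Pb⁴⁺ is the ion listed too late.

Pb⁴⁺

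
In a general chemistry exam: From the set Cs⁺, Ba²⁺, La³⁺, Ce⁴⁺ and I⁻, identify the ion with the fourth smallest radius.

Cs⁺

All of these have 54 electrons (isoelectronic). With the same electron cloud, the ion with the most protons pulls it in tightest. Nuclear charges: Ce⁴⁺ (Z=58), La³⁺ (Z=57), Ba²⁺ (Z=56), Cs⁺ (Z=55), I⁻ (Z=53). Highest Z is smallest.
So the order is Ce⁴⁺ < La³⁺ < Ba²⁺ < Cs⁺ < I⁻; the 4th-smallest ion is Cs⁺.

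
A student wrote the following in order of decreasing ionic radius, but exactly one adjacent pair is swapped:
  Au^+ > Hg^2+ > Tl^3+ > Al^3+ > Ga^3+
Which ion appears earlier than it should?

Compare adjacent ions: both in group 13 with the same charge; Al^3+ (period 3) has the smaller radius — yet in this decreasing list Al^3+ sits before Ga^3+. Nothing else is reversed, so Al^3+ should move one place to the right.

Al^3+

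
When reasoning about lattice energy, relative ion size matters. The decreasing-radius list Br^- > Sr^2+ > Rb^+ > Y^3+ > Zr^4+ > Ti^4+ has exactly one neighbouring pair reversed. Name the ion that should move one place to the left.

Rb^+

Compare adjacent ions: they are isoelectronic (36 e⁻) and Sr has more protons than Rb (38 vs 37), making Sr^2+ smaller — yet in this decreasing list Sr^2+ sits before Rb^+. Nothing else is reversed, so Rb^+ should move one place to the left.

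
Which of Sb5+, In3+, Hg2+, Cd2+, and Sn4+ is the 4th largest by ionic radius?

Tabulating Z and e⁻: Sb5+ has 46 e⁻ (Z=51), Sn4+ has 46 e⁻ (Z=50), In3+ has 46 e⁻ (Z=49), Cd2+ has 46 e⁻ (Z=48), Hg2+ has 78 e⁻ (Z=80). Sb5+ < Sn4+ (isoelectronic, higher Z=51 is smaller); Sn4+ < In3+ (both 46 e⁻, Z=50>49); In3+ < Cd2+ (isoelectronic, higher Z=49 is smaller); Cd2+ < Hg2+ (same group, period 5 vs 6).
So the order is Sb5+ < Sn4+ < In3+ < Cd2+ < Hg2+; the 4th-largest ion is Sn4+.

Sn4+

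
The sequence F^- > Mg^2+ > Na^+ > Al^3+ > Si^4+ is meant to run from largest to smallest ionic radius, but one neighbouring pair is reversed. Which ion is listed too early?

Mg^2+

The pair Mg^2+, Na^+ is the wrong way round — both have 10 electrons but Z(Mg)=12 > Z(Na)=11, so Mg^2+ should be the smaller of the two. All other adjacent pairs agree with periodic trends, so Mg^2+ is the misplaced ion.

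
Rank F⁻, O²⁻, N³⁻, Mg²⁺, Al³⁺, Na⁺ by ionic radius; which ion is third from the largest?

Isoelectronic series (10 e⁻ each). Size is set by nuclear charge: more protons means a smaller ion. Al³⁺ (Z=13), Mg²⁺ (Z=12), Na⁺ (Z=11), F⁻ (Z=9), O²⁻ (Z=8), N³⁻ (Z=7).
That gives Al³⁺ < Mg²⁺ < Na⁺ < F⁻ < O²⁻ < N³⁻. From the largest end, number 3 is F⁻.

F⁻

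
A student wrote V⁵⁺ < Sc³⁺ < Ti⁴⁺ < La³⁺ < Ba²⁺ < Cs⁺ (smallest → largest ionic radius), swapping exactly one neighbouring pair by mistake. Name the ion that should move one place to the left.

Ti⁴⁺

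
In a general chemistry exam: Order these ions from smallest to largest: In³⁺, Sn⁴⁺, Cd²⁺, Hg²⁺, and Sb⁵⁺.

Sb⁵⁺ has 46 e⁻ (Z=51), Sn⁴⁺ has 46 e⁻ (Z=50), In³⁺ has 46 e⁻ (Z=49), Cd²⁺ has 46 e⁻ (Z=48), Hg²⁺ has 78 e⁻ (Z=80). Sb⁵⁺ < Sn⁴⁺ (both 46 e⁻, Z=51>50); Sn⁴⁺ < In³⁺ (both 46 e⁻, Z=50>49); In³⁺ < Cd²⁺ (isoelectronic, higher Z=49 is smaller); Cd²⁺ < Hg²⁺ (same group, 1 shell fewer).

Sb⁵⁺ < Sn⁴⁺ < In³⁺ < Cd²⁺ < Hg²⁺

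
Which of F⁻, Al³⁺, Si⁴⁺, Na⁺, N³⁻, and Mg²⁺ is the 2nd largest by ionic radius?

F⁻

Isoelectronic series (10 e⁻ each). Size is set by nuclear charge: more protons means a smaller ion. Si⁴⁺ (Z=14), Al³⁺ (Z=13), Mg²⁺ (Z=12), Na⁺ (Z=11), F⁻ (Z=9), N³⁻ (Z=7).
That gives Si⁴⁺ < Al³⁺ < Mg²⁺ < Na⁺ < F⁻ < N³⁻. From the largest end, number 2 is F⁻.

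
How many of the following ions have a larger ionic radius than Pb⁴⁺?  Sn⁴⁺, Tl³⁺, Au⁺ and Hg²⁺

First list Z and electron count for each: Sn⁴⁺ (Z=50, 46 e⁻), Pb⁴⁺ (Z=82, 78 e⁻), Tl³⁺ (Z=81, 78 e⁻), Hg²⁺ (Z=80, 78 e⁻), Au⁺ (Z=79, 78 e⁻). Sn⁴⁺ < Pb⁴⁺ (same group, 1 shell fewer); Pb⁴⁺ < Tl³⁺ (both 78 e⁻, Z=82>81); Tl³⁺ < Hg²⁺ (both 78 e⁻, Z=81>80); Hg²⁺ < Au⁺ (isoelectronic, higher Z=80 is smaller).
Overall: Sn⁴⁺ < Pb⁴⁺ < Tl³⁺ < Hg²⁺ < Au⁺. Pb⁴⁺ has 1 below it and 3 above. That's 3.

3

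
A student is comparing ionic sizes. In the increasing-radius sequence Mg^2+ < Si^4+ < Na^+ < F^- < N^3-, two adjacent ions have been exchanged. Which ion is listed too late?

Si^4+

The pair Mg^2+, Si^4+ is the wrong way round — Si^4+ and Mg^2+ share 10 electrons; the higher nuclear charge on Si (Z=14) contracts it more, so Si^4+ < Mg^2+. All other adjacent pairs agree with periodic trends, so Si^4+ is the misplaced ion.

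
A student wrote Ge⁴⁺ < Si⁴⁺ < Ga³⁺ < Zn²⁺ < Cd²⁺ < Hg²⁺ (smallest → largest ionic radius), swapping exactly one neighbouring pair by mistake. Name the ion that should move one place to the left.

Compare adjacent ions: both in group 14 with the same charge; Si⁴⁺ (period 3) has the smaller radius — yet in this increasing list Ge⁴⁺ sits before Si⁴⁺. Nothing else is reversed, so Si⁴⁺ should move one place to the left.

Si⁴⁺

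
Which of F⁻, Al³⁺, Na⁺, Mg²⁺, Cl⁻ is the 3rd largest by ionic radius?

Work out protons and electrons: Al³⁺ has 10 e⁻ (Z=13), Mg²⁺ has 10 e⁻ (Z=12), Na⁺ has 10 e⁻ (Z=11), F⁻ has 10 e⁻ (Z=9), Cl⁻ has 18 e⁻ (Z=17). Al³⁺ < Mg²⁺ (isoelectronic, higher Z=13 is smaller); Mg²⁺ < Na⁺ (both 10 e⁻, Z=12>11); Na⁺ < F⁻ (isoelectronic, higher Z=11 is smaller); F⁻ < Cl⁻ (same group, 1 shell fewer).
So the order is Al³⁺ < Mg²⁺ < Na⁺ < F⁻ < Cl⁻; the 3rd-largest ion is Na⁺.

Na⁺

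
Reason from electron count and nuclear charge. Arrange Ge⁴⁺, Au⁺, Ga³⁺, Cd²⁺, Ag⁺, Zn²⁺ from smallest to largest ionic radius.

Ge⁴⁺ < Ga³⁺ < Zn²⁺ < Cd²⁺ < Ag⁺ < Au⁺

First list Z and electron count for each: Ge⁴⁺: 28 e⁻, Z=32, Ga³⁺: 28 e⁻, Z=31, Zn²⁺: 28 e⁻, Z=30, Cd²⁺: 46 e⁻, Z=48, Ag⁺: 46 e⁻, Z=47, Au⁺: 78 e⁻, Z=79. Ge⁴⁺ < Ga³⁺ (both 28 e⁻, Z=32>31); Ga³⁺ < Zn²⁺ (isoelectronic, higher Z=31 is smaller); Zn²⁺ < Cd²⁺ (same group, 1 shell fewer); Cd²⁺ < Ag⁺ (isoelectronic, higher Z=48 is smaller); Ag⁺ < Au⁺ (same group, period 5 vs 6).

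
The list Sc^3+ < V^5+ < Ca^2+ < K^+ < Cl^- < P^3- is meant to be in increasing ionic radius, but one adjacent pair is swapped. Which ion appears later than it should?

V^5+

Scanning neighbour by neighbour, only Sc^3+/V^5+ violates a trend: they are isoelectronic (18 e⁻) and V has more protons than Sc (23 vs 21), making V^5+ smaller. That makes V^5+ the one sitting a position late relative to where it belongs.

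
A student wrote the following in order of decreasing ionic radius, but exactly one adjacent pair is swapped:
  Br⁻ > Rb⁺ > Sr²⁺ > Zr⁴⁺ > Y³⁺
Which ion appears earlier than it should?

Zr⁴⁺

Scanning neighbour by neighbour, only Zr⁴⁺/Y³⁺ violates a trend: they are isoelectronic (36 e⁻) and Zr has more protons than Y (40 vs 39), making Zr⁴⁺ smaller. That makes Zr⁴⁺ the one sitting a position early relative to where it belongs.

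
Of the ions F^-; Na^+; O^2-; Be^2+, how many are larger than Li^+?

3

Be^2+: 2 e⁻, Z=4, Li^+: 2 e⁻, Z=3, Na^+: 10 e⁻, Z=11, F^-: 10 e⁻, Z=9, O^2-: 10 e⁻, Z=8. Be^2+ < Li^+ (isoelectronic, higher Z=4 is smaller); Li^+ < Na^+ (same group, 1 shell fewer); Na^+ < F^- (isoelectronic, higher Z=11 is smaller); F^- < O^2- (both 10 e⁻, Z=9>8).
Placing each against Li^+: smaller — Be^2+; larger — Na^+, F^-, O^2-. That's 3.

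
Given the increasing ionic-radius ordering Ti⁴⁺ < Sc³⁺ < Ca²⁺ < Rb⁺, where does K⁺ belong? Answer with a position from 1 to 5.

4

Electron counts and nuclear charges: Ti⁴⁺: 18 e⁻, Z=22, Sc³⁺: 18 e⁻, Z=21, Ca²⁺: 18 e⁻, Z=20, K⁺: 18 e⁻, Z=19, Rb⁺: 36 e⁻, Z=37. Ti⁴⁺ < Sc³⁺ (both 18 e⁻, Z=22>21); Sc³⁺ < Ca²⁺ (both 18 e⁻, Z=21>20); Ca²⁺ < K⁺ (both 18 e⁻, Z=20>19); K⁺ < Rb⁺ (same group, 1 shell fewer).
Putting K⁺ in gives Ti⁴⁺ < Sc³⁺ < Ca²⁺ < K⁺ < Rb⁺; it lands at slot 4.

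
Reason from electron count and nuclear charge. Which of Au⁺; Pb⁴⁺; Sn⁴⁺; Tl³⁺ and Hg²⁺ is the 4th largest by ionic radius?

Pb⁴⁺

Work out protons and electrons: Sn⁴⁺ has 46 e⁻ (Z=50), Pb⁴⁺ has 78 e⁻ (Z=82), Tl³⁺ has 78 e⁻ (Z=81), Hg²⁺ has 78 e⁻ (Z=80), Au⁺ has 78 e⁻ (Z=79). Sn⁴⁺ < Pb⁴⁺ (same group, period 5 vs 6); Pb⁴⁺ < Tl³⁺ (isoelectronic, higher Z=82 is smaller); Tl³⁺ < Hg²⁺ (isoelectronic, higher Z=81 is smaller); Hg²⁺ < Au⁺ (both 78 e⁻, Z=80>79).
Full ascending order: Sn⁴⁺ < Pb⁴⁺ < Tl³⁺ < Hg²⁺ < Au⁺. Counting from the largest, position 4 is Pb⁴⁺.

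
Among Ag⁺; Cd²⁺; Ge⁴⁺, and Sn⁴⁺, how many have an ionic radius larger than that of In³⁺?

Ge⁴⁺ has 28 e⁻ (Z=32), Sn⁴⁺ has 46 e⁻ (Z=50), In³⁺ has 46 e⁻ (Z=49), Cd²⁺ has 46 e⁻ (Z=48), Ag⁺ has 46 e⁻ (Z=47). Ge⁴⁺ < Sn⁴⁺ (same group, period 4 vs 5); Sn⁴⁺ < In³⁺ (isoelectronic, higher Z=50 is smaller); In³⁺ < Cd²⁺ (both 46 e⁻, Z=49>48); Cd²⁺ < Ag⁺ (both 46 e⁻, Z=48>47).
Overall: Ge⁴⁺ < Sn⁴⁺ < In³⁺ < Cd²⁺ < Ag⁺. In³⁺ has 2 below it and 2 above. Count: 2.

2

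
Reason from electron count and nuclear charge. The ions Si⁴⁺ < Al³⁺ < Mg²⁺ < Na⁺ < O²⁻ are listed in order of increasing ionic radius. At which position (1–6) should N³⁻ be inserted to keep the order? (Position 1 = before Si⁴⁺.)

6

Each ion has 10 electrons. The ranking follows nuclear charge in reverse — greater Z gives a smaller radius. Si⁴⁺ (Z=14), Al³⁺ (Z=13), Mg²⁺ (Z=12), Na⁺ (Z=11), O²⁻ (Z=8), N³⁻ (Z=7).
The complete sequence is Si⁴⁺ < Al³⁺ < Mg²⁺ < Na⁺ < O²⁻ < N³⁻. N³⁻ sits at position 6.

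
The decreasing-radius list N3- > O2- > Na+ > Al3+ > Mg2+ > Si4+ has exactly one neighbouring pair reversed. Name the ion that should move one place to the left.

The pair Al3+, Mg2+ is the wrong way round — both have 10 electrons but Z(Al)=13 > Z(Mg)=12, so Al3+ should be the smaller of the two. All other adjacent pairs agree with periodic trends, so Mg2+ is the misplaced ion.

Mg2+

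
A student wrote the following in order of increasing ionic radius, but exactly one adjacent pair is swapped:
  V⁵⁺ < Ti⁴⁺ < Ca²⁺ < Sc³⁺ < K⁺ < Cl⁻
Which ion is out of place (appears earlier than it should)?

Ca²⁺

Scanning neighbour by neighbour, only Ca²⁺/Sc³⁺ violates a trend: both have 18 electrons but Z(Sc)=21 > Z(Ca)=20, so Sc³⁺ should be the smaller of the two. That makes Ca²⁺ the one sitting a position early relative to where it belongs.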